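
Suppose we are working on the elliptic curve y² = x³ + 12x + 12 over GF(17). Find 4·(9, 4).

Write Q = (9, 4).
Repeated addition: build up to 4Q.
2Q: tangent at (9, 4): λ = (3·9² + 12)/(2·4) ≡ 0/8. 8⁻¹ ≡ 15 (mod 17), so λ ≡ 0·15 ≡ 0.
  x = λ² - 9 - 9 = 0 - 18 ≡ 16; y = λ·(9 - 16) - 4 ≡ 13. → (16, 13)
3Q: (16, 13) + (9, 4). λ = (4 - 13)/(9 - 16) ≡ 8/10 mod 17. 10⁻¹ ≡ 12 (mod 17), so λ ≡ 11.
  x = λ² - 16 - 9 = 121 - 25 ≡ 11; y = λ·(16 - 11) - 13 ≡ 8. → (11, 8)
4Q: (11, 8) + (9, 4). λ = (4 - 8)/(9 - 11) ≡ 13/15 mod 17. 15⁻¹ ≡ 8 (mod 17) since 15·8 = 120 ≡ 1, so λ ≡ 2.
  x = λ² - 11 - 9 = 4 - 20 ≡ 1; y = λ·(11 - 1) - 8 ≡ 12. → (1, 12)

(1, 12)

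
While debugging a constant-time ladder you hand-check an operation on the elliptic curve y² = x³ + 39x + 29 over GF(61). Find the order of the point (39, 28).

2P: tangent at (39, 28): λ = (3·39² + 39)/(2·28) ≡ 27/56. 56⁻¹ ≡ 12 (mod 61), so λ ≡ 27·12 ≡ 19.
  x = λ² - 39 - 39 = 361 - 78 ≡ 39; y = λ·(39 - 39) - 28 ≡ 33. → (39, 33)
3P: (39, 33) + (39, 28): same x and y₁ ≡ -y₂, so the sum is the point at infinity.
3P = the point at infinity, so the order is 3.

3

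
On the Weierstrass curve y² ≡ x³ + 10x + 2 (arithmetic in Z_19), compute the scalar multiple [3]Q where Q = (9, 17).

Repeated addition: build up to 3Q.
2Q: tangent at (9, 17): λ = (3·9² + 10)/(2·17) ≡ 6/15. 15⁻¹ ≡ 14 (mod 19), so λ ≡ 6·14 ≡ 8.
  x = λ² - 9 - 9 = 64 - 18 ≡ 8; y = λ·(9 - 8) - 17 ≡ 10. → (8, 10)
3Q: (8, 10) + (9, 17). λ = (17 - 10)/(9 - 8) ≡ 7/1 mod 19. 1⁻¹ ≡ 1 (mod 19) since 1·1 = 1 ≡ 1, so λ ≡ 7.
  x = λ² - 8 - 9 = 49 - 17 ≡ 13; y = λ·(8 - 13) - 10 ≡ 12. → (13, 12)

(13, 12)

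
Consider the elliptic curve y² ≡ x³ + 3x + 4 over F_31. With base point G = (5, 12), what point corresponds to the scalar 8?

Double-and-add on 8 = (1000)₂. Start with G = (5, 12) for the leading 1-bit.
double: tangent at (5, 12): λ = (3·5² + 3)/(2·12) ≡ 16/24. 24⁻¹ ≡ 22 (mod 31), so λ ≡ 16·22 ≡ 11.
  x = λ² - 5 - 5 = 121 - 10 ≡ 18; y = λ·(5 - 18) - 12 ≡ 0. → (18, 0)
double: (18, 0) + (18, 0): same x and y₁ ≡ -y₂, so the sum is O.
double: O + O = O (identity).

O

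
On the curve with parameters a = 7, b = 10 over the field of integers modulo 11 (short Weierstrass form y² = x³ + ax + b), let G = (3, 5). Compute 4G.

(4, 5)

Double-and-add on 4 = (100)₂. Start with G = (3, 5) for the leading 1-bit.
double: tangent at (3, 5): λ = (3·3² + 7)/(2·5) ≡ 1/10. 10⁻¹ ≡ 10 (mod 11) since 10·10 = 100 ≡ 1, so λ ≡ 1·10 ≡ 10.
  x = λ² - 3 - 3 = 100 - 6 ≡ 6; y = λ·(3 - 6) - 5 ≡ 9. → (6, 9)
double: tangent at (6, 9): λ = (3·6² + 7)/(2·9) ≡ 5/7. 7⁻¹ ≡ 8 (mod 11) since 7·8 = 56 ≡ 1, so λ ≡ 5·8 ≡ 7.
  x = λ² - 6 - 6 = 49 - 12 ≡ 4; y = λ·(6 - 4) - 9 ≡ 5. → (4, 5)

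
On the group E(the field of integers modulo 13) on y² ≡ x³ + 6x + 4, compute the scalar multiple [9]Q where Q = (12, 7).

(0, 11)

Repeated addition: build up to 9Q.
2Q: tangent at (12, 7): λ = (3·12² + 6)/(2·7) ≡ 9/1. 1⁻¹ ≡ 1 (mod 13), so λ ≡ 9·1 ≡ 9.
  x = λ² - 12 - 12 = 81 - 24 ≡ 5; y = λ·(12 - 5) - 7 ≡ 4. → (5, 4)
3Q: (5, 4) + (12, 7). λ = (7 - 4)/(12 - 5) ≡ 3/7 mod 13. 7⁻¹ ≡ 2 (mod 13), so λ ≡ 6.
  x = λ² - 5 - 12 = 36 - 17 ≡ 6; y = λ·(5 - 6) - 4 ≡ 3. → (6, 3)
4Q: (6, 3) + (12, 7). λ = (7 - 3)/(12 - 6) ≡ 4/6 mod 13. 6⁻¹ ≡ 11 (mod 13) since 6·11 = 66 ≡ 1, so λ ≡ 5.
  x = λ² - 6 - 12 = 25 - 18 ≡ 7; y = λ·(6 - 7) - 3 ≡ 5. → (7, 5)
5Q: (7, 5) + (12, 7). λ = (7 - 5)/(12 - 7) ≡ 2/5 mod 13. 5⁻¹ ≡ 8 (mod 13) since 5·8 = 40 ≡ 1, so λ ≡ 3.
  x = λ² - 7 - 12 = 9 - 19 ≡ 3; y = λ·(7 - 3) - 5 ≡ 7. → (3, 7)
6Q: (3, 7) + (12, 7). λ = (7 - 7)/(12 - 3) ≡ 0/9 mod 13. 9⁻¹ ≡ 3 (mod 13) since 9·3 = 27 ≡ 1, so λ ≡ 0.
  x = λ² - 3 - 12 = 0 - 15 ≡ 11; y = λ·(3 - 11) - 7 ≡ 6. → (11, 6)
7Q: (11, 6) + (12, 7). λ = (7 - 6)/(12 - 11) ≡ 1/1 mod 13. 1⁻¹ ≡ 1 (mod 13) since 1·1 = 1 ≡ 1, so λ ≡ 1.
  x = λ² - 11 - 12 = 1 - 23 ≡ 4; y = λ·(11 - 4) - 6 ≡ 1. → (4, 1)
8Q: (4, 1) + (12, 7). λ = (7 - 1)/(12 - 4) ≡ 6/8 mod 13. 8⁻¹ ≡ 5 (mod 13) since 8·5 = 40 ≡ 1, so λ ≡ 4.
  x = λ² - 4 - 12 = 16 - 16 ≡ 0; y = λ·(4 - 0) - 1 ≡ 2. → (0, 2)
9Q: (0, 2) + (12, 7). λ = (7 - 2)/(12 - 0) ≡ 5/12 mod 13. 12⁻¹ ≡ 12 (mod 13) since 12·12 = 144 ≡ 1, so λ ≡ 8.
  x = λ² - 0 - 12 = 64 - 12 ≡ 0; y = λ·(0 - 0) - 2 ≡ 11. → (0, 11)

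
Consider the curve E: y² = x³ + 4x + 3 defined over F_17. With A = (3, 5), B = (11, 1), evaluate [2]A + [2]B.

(15, 15)

First 2A:
Repeated addition: build up to 2A.
2A: tangent at (3, 5): λ = (3·3² + 4)/(2·5) ≡ 14/10. 10⁻¹ ≡ 12 (mod 17), so λ ≡ 14·12 ≡ 15.
  x = λ² - 3 - 3 = 225 - 6 ≡ 15; y = λ·(3 - 15) - 5 ≡ 2. → (15, 2)
2A = (15, 2).
Next 2B:
Repeated addition: build up to 2B.
2B: tangent at (11, 1): λ = (3·11² + 4)/(2·1) ≡ 10/2. 2⁻¹ ≡ 9 (mod 17), so λ ≡ 10·9 ≡ 5.
  x = λ² - 11 - 11 = 25 - 22 ≡ 3; y = λ·(11 - 3) - 1 ≡ 5. → (3, 5)
2B = (3, 5).
Finally 2A + 2B:
(15, 2) + (3, 5). λ = (5 - 2)/(3 - 15) ≡ 3/5 mod 17. 5⁻¹ ≡ 7 (mod 17) since 5·7 = 35 ≡ 1, so λ ≡ 4.
  x = λ² - 15 - 3 = 16 - 18 ≡ 15; y = λ·(15 - 15) - 2 ≡ 15. → (15, 15)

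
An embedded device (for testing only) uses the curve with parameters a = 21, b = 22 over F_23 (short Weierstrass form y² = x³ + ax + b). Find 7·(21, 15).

(21, 8)

Write P = (21, 15).
Double-and-add on 7 = (111)₂. Start with P = (21, 15) for the leading 1-bit.
double: tangent at (21, 15): λ = (3·21² + 21)/(2·15) ≡ 10/7. 7⁻¹ ≡ 10 (mod 23) since 7·10 = 70 ≡ 1, so λ ≡ 10·10 ≡ 8.
  x = λ² - 21 - 21 = 64 - 42 ≡ 22; y = λ·(21 - 22) - 15 ≡ 0. → (22, 0)
add P: (22, 0) + (21, 15). λ = (15 - 0)/(21 - 22) ≡ 15/22 mod 23. 22⁻¹ ≡ 22 (mod 23) since 22·22 = 484 ≡ 1, so λ ≡ 8.
  x = λ² - 22 - 21 = 64 - 43 ≡ 21; y = λ·(22 - 21) - 0 ≡ 8. → (21, 8)
double: tangent at (21, 8): λ = (3·21² + 21)/(2·8) ≡ 10/16. 16⁻¹ ≡ 13 (mod 23) since 16·13 = 208 ≡ 1, so λ ≡ 10·13 ≡ 15.
  x = λ² - 21 - 21 = 225 - 42 ≡ 22; y = λ·(21 - 22) - 8 ≡ 0. → (22, 0)
add P: (22, 0) + (21, 15). λ = (15 - 0)/(21 - 22) ≡ 15/22 mod 23. 22⁻¹ ≡ 22 (mod 23), so λ ≡ 8.
  x = λ² - 22 - 21 = 64 - 43 ≡ 21; y = λ·(22 - 21) - 0 ≡ 8. → (21, 8)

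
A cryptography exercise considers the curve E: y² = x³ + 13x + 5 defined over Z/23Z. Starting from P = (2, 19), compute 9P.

Double-and-add on 9 = (1001)₂. Start with P = (2, 19) for the leading 1-bit.
double: tangent at (2, 19): λ = (3·2² + 13)/(2·19) ≡ 2/15. 15⁻¹ ≡ 20 (mod 23) since 15·20 = 300 ≡ 1, so λ ≡ 2·20 ≡ 17.
  x = λ² - 2 - 2 = 289 - 4 ≡ 9; y = λ·(2 - 9) - 19 ≡ 0. → (9, 0)
double: (9, 0) + (9, 0): same x and y₁ ≡ -y₂, so the sum is ∞.
double: ∞ + ∞ = ∞ (identity).
add P: ∞ + (2, 19) = (2, 19) (identity).

(2, 19)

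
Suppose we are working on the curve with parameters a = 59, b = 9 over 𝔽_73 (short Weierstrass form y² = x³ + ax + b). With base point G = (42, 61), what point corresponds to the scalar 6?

Repeated addition: build up to 6G.
2G: tangent at (42, 61): λ = (3·42² + 59)/(2·61) ≡ 22/49. 49⁻¹ ≡ 3 (mod 73) since 49·3 = 147 ≡ 1, so λ ≡ 22·3 ≡ 66.
  x = λ² - 42 - 42 = 4356 - 84 ≡ 38; y = λ·(42 - 38) - 61 ≡ 57. → (38, 57)
3G: (38, 57) + (42, 61). λ = (61 - 57)/(42 - 38) ≡ 4/4 mod 73. 4⁻¹ ≡ 55 (mod 73), so λ ≡ 1.
  x = λ² - 38 - 42 = 1 - 80 ≡ 67; y = λ·(38 - 67) - 57 ≡ 60. → (67, 60)
4G: (67, 60) + (42, 61). λ = (61 - 60)/(42 - 67) ≡ 1/48 mod 73. 48⁻¹ ≡ 35 (mod 73) since 48·35 = 1680 ≡ 1, so λ ≡ 35.
  x = λ² - 67 - 42 = 1225 - 109 ≡ 21; y = λ·(67 - 21) - 60 ≡ 17. → (21, 17)
5G: (21, 17) + (42, 61). λ = (61 - 17)/(42 - 21) ≡ 44/21 mod 73. 21⁻¹ ≡ 7 (mod 73) since 21·7 = 147 ≡ 1, so λ ≡ 16.
  x = λ² - 21 - 42 = 256 - 63 ≡ 47; y = λ·(21 - 47) - 17 ≡ 5. → (47, 5)
6G: (47, 5) + (42, 61). λ = (61 - 5)/(42 - 47) ≡ 56/68 mod 73. 68⁻¹ ≡ 29 (mod 73) since 68·29 = 1972 ≡ 1, so λ ≡ 18.
  x = λ² - 47 - 42 = 324 - 89 ≡ 16; y = λ·(47 - 16) - 5 ≡ 42. → (16, 42)

(16, 42)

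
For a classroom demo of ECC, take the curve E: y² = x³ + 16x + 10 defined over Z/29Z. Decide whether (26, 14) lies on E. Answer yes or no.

y² = 14² ≡ 22; x³ + 16x + 10 = 18002 ≡ 22 (mod 29). 22 = 22.

yes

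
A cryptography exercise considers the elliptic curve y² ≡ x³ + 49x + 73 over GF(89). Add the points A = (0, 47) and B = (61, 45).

(0, 47) + (61, 45). λ = (45 - 47)/(61 - 0) ≡ 87/61 mod 89. 61⁻¹ ≡ 54 (mod 89), so λ ≡ 70.
  x = λ² - 0 - 61 = 4900 - 61 ≡ 33; y = λ·(0 - 33) - 47 ≡ 46. → (33, 46)

(33, 46)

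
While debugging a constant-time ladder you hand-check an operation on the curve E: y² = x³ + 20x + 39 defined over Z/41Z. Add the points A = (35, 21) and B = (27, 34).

(35, 21) + (27, 34). λ = (34 - 21)/(27 - 35) ≡ 13/33 mod 41. 33⁻¹ ≡ 5 (mod 41), so λ ≡ 24.
  x = λ² - 35 - 27 = 576 - 62 ≡ 22; y = λ·(35 - 22) - 21 ≡ 4. → (22, 4)

(22, 4)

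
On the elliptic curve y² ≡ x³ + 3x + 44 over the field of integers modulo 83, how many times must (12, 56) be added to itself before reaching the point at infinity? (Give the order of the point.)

2P: tangent at (12, 56): λ = (3·12² + 3)/(2·56) ≡ 20/29. 29⁻¹ ≡ 63 (mod 83), so λ ≡ 20·63 ≡ 15.
  x = λ² - 12 - 12 = 225 - 24 ≡ 35; y = λ·(12 - 35) - 56 ≡ 14. → (35, 14)
3P: (35, 14) + (12, 56). λ = (56 - 14)/(12 - 35) ≡ 42/60 mod 83. 60⁻¹ ≡ 18 (mod 83) since 60·18 = 1080 ≡ 1, so λ ≡ 9.
  x = λ² - 35 - 12 = 81 - 47 ≡ 34; y = λ·(35 - 34) - 14 ≡ 78. → (34, 78)
4P: (34, 78) + (12, 56). λ = (56 - 78)/(12 - 34) ≡ 61/61 mod 83. 61⁻¹ ≡ 49 (mod 83) since 61·49 = 2989 ≡ 1, so λ ≡ 1.
  x = λ² - 34 - 12 = 1 - 46 ≡ 38; y = λ·(34 - 38) - 78 ≡ 1. → (38, 1)
5P: (38, 1) + (12, 56). λ = (56 - 1)/(12 - 38) ≡ 55/57 mod 83. 57⁻¹ ≡ 67 (mod 83) since 57·67 = 3819 ≡ 1, so λ ≡ 33.
  x = λ² - 38 - 12 = 1089 - 50 ≡ 43; y = λ·(38 - 43) - 1 ≡ 0. → (43, 0)
6P: (43, 0) + (12, 56). λ = (56 - 0)/(12 - 43) ≡ 56/52 mod 83. 52⁻¹ ≡ 8 (mod 83), so λ ≡ 33.
  x = λ² - 43 - 12 = 1089 - 55 ≡ 38; y = λ·(43 - 38) - 0 ≡ 82. → (38, 82)
7P: (38, 82) + (12, 56). λ = (56 - 82)/(12 - 38) ≡ 57/57 mod 83. 57⁻¹ ≡ 67 (mod 83) since 57·67 = 3819 ≡ 1, so λ ≡ 1.
  x = λ² - 38 - 12 = 1 - 50 ≡ 34; y = λ·(38 - 34) - 82 ≡ 5. → (34, 5)
8P: (34, 5) + (12, 56). λ = (56 - 5)/(12 - 34) ≡ 51/61 mod 83. 61⁻¹ ≡ 49 (mod 83), so λ ≡ 9.
  x = λ² - 34 - 12 = 81 - 46 ≡ 35; y = λ·(34 - 35) - 5 ≡ 69. → (35, 69)
9P: (35, 69) + (12, 56). λ = (56 - 69)/(12 - 35) ≡ 70/60 mod 83. 60⁻¹ ≡ 18 (mod 83), so λ ≡ 15.
  x = λ² - 35 - 12 = 225 - 47 ≡ 12; y = λ·(35 - 12) - 69 ≡ 27. → (12, 27)
10P: (12, 27) + (12, 56): same x and y₁ ≡ -y₂, so the sum is the point at infinity.
10P = the point at infinity, so the order is 10.

10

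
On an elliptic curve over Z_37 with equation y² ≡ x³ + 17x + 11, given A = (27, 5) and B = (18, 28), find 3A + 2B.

(31, 10)

First 3A:
Repeated addition: build up to 3A.
2A: tangent at (27, 5): λ = (3·27² + 17)/(2·5) ≡ 21/10. 10⁻¹ ≡ 26 (mod 37) since 10·26 = 260 ≡ 1, so λ ≡ 21·26 ≡ 28.
  x = λ² - 27 - 27 = 784 - 54 ≡ 27; y = λ·(27 - 27) - 5 ≡ 32. → (27, 32)
3A: (27, 32) + (27, 5): same x and y₁ ≡ -y₂, so the sum is 𝒪.
3A = 𝒪.
Next 2B:
Repeated addition: build up to 2B.
2B: tangent at (18, 28): λ = (3·18² + 17)/(2·28) ≡ 27/19. 19⁻¹ ≡ 2 (mod 37), so λ ≡ 27·2 ≡ 17.
  x = λ² - 18 - 18 = 289 - 36 ≡ 31; y = λ·(18 - 31) - 28 ≡ 10. → (31, 10)
2B = (31, 10).
Finally 3A + 2B:
𝒪 + (31, 10) = (31, 10) (identity).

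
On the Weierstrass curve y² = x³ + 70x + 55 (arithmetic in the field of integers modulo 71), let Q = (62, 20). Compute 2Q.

(42, 30)

tangent at (62, 20): λ = (3·62² + 70)/(2·20) ≡ 29/40. 40⁻¹ ≡ 16 (mod 71), so λ ≡ 29·16 ≡ 38.
  x = λ² - 62 - 62 = 1444 - 124 ≡ 42; y = λ·(62 - 42) - 20 ≡ 30. → (42, 30)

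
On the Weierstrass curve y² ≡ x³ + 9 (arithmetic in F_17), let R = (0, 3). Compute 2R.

tangent at (0, 3): λ = (3·0² + 0)/(2·3) ≡ 0/6. 6⁻¹ ≡ 3 (mod 17) since 6·3 = 18 ≡ 1, so λ ≡ 0·3 ≡ 0.
  x = λ² - 0 - 0 = 0 - 0 ≡ 0; y = λ·(0 - 0) - 3 ≡ 14. → (0, 14)

(0, 14)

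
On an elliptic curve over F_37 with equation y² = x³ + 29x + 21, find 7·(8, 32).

Write Q = (8, 32).
Repeated addition: build up to 7Q.
2Q: tangent at (8, 32): λ = (3·8² + 29)/(2·32) ≡ 36/27. 27⁻¹ ≡ 11 (mod 37), so λ ≡ 36·11 ≡ 26.
  x = λ² - 8 - 8 = 676 - 16 ≡ 31; y = λ·(8 - 31) - 32 ≡ 36. → (31, 36)
3Q: (31, 36) + (8, 32). λ = (32 - 36)/(8 - 31) ≡ 33/14 mod 37. 14⁻¹ ≡ 8 (mod 37) since 14·8 = 112 ≡ 1, so λ ≡ 5.
  x = λ² - 31 - 8 = 25 - 39 ≡ 23; y = λ·(31 - 23) - 36 ≡ 4. → (23, 4)
4Q: (23, 4) + (8, 32). λ = (32 - 4)/(8 - 23) ≡ 28/22 mod 37. 22⁻¹ ≡ 32 (mod 37), so λ ≡ 8.
  x = λ² - 23 - 8 = 64 - 31 ≡ 33; y = λ·(23 - 33) - 4 ≡ 27. → (33, 27)
5Q: (33, 27) + (8, 32). λ = (32 - 27)/(8 - 33) ≡ 5/12 mod 37. 12⁻¹ ≡ 34 (mod 37), so λ ≡ 22.
  x = λ² - 33 - 8 = 484 - 41 ≡ 36; y = λ·(33 - 36) - 27 ≡ 18. → (36, 18)
6Q: (36, 18) + (8, 32). λ = (32 - 18)/(8 - 36) ≡ 14/9 mod 37. 9⁻¹ ≡ 33 (mod 37) since 9·33 = 297 ≡ 1, so λ ≡ 18.
  x = λ² - 36 - 8 = 324 - 44 ≡ 21; y = λ·(36 - 21) - 18 ≡ 30. → (21, 30)
7Q: (21, 30) + (8, 32). λ = (32 - 30)/(8 - 21) ≡ 2/24 mod 37. 24⁻¹ ≡ 17 (mod 37), so λ ≡ 34.
  x = λ² - 21 - 8 = 1156 - 29 ≡ 17; y = λ·(21 - 17) - 30 ≡ 32. → (17, 32)

(17, 32)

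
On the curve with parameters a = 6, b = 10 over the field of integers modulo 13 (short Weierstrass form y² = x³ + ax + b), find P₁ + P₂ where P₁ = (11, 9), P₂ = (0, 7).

(11, 9) + (0, 7). λ = (7 - 9)/(0 - 11) ≡ 11/2 mod 13. 2⁻¹ ≡ 7 (mod 13), so λ ≡ 12.
  x = λ² - 11 - 0 = 144 - 11 ≡ 3; y = λ·(11 - 3) - 9 ≡ 9. → (3, 9)

(3, 9)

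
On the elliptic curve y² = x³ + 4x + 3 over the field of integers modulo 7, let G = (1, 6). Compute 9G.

(3, 0)

Double-and-add on 9 = (1001)₂. Start with G = (1, 6) for the leading 1-bit.
double: tangent at (1, 6): λ = (3·1² + 4)/(2·6) ≡ 0/5. 5⁻¹ ≡ 3 (mod 7), so λ ≡ 0·3 ≡ 0.
  x = λ² - 1 - 1 = 0 - 2 ≡ 5; y = λ·(1 - 5) - 6 ≡ 1. → (5, 1)
double: tangent at (5, 1): λ = (3·5² + 4)/(2·1) ≡ 2/2. 2⁻¹ ≡ 4 (mod 7), so λ ≡ 2·4 ≡ 1.
  x = λ² - 5 - 5 = 1 - 10 ≡ 5; y = λ·(5 - 5) - 1 ≡ 6. → (5, 6)
double: tangent at (5, 6): λ = (3·5² + 4)/(2·6) ≡ 2/5. 5⁻¹ ≡ 3 (mod 7), so λ ≡ 2·3 ≡ 6.
  x = λ² - 5 - 5 = 36 - 10 ≡ 5; y = λ·(5 - 5) - 6 ≡ 1. → (5, 1)
add G: (5, 1) + (1, 6). λ = (6 - 1)/(1 - 5) ≡ 5/3 mod 7. 3⁻¹ ≡ 5 (mod 7) since 3·5 = 15 ≡ 1, so λ ≡ 4.
  x = λ² - 5 - 1 = 16 - 6 ≡ 3; y = λ·(5 - 3) - 1 ≡ 0. → (3, 0)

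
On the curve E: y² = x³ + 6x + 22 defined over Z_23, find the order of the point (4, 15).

2P: tangent at (4, 15): λ = (3·4² + 6)/(2·15) ≡ 8/7. 7⁻¹ ≡ 10 (mod 23), so λ ≡ 8·10 ≡ 11.
  x = λ² - 4 - 4 = 121 - 8 ≡ 21; y = λ·(4 - 21) - 15 ≡ 5. → (21, 5)
3P: (21, 5) + (4, 15). λ = (15 - 5)/(4 - 21) ≡ 10/6 mod 23. 6⁻¹ ≡ 4 (mod 23), so λ ≡ 17.
  x = λ² - 21 - 4 = 289 - 25 ≡ 11; y = λ·(21 - 11) - 5 ≡ 4. → (11, 4)
4P: (11, 4) + (4, 15). λ = (15 - 4)/(4 - 11) ≡ 11/16 mod 23. 16⁻¹ ≡ 13 (mod 23), so λ ≡ 5.
  x = λ² - 11 - 4 = 25 - 15 ≡ 10; y = λ·(11 - 10) - 4 ≡ 1. → (10, 1)
5P: (10, 1) + (4, 15). λ = (15 - 1)/(4 - 10) ≡ 14/17 mod 23. 17⁻¹ ≡ 19 (mod 23) since 17·19 = 323 ≡ 1, so λ ≡ 13.
  x = λ² - 10 - 4 = 169 - 14 ≡ 17; y = λ·(10 - 17) - 1 ≡ 0. → (17, 0)
6P: (17, 0) + (4, 15). λ = (15 - 0)/(4 - 17) ≡ 15/10 mod 23. 10⁻¹ ≡ 7 (mod 23) since 10·7 = 70 ≡ 1, so λ ≡ 13.
  x = λ² - 17 - 4 = 169 - 21 ≡ 10; y = λ·(17 - 10) - 0 ≡ 22. → (10, 22)
7P: (10, 22) + (4, 15). λ = (15 - 22)/(4 - 10) ≡ 16/17 mod 23. 17⁻¹ ≡ 19 (mod 23), so λ ≡ 5.
  x = λ² - 10 - 4 = 25 - 14 ≡ 11; y = λ·(10 - 11) - 22 ≡ 19. → (11, 19)
8P: (11, 19) + (4, 15). λ = (15 - 19)/(4 - 11) ≡ 19/16 mod 23. 16⁻¹ ≡ 13 (mod 23), so λ ≡ 17.
  x = λ² - 11 - 4 = 289 - 15 ≡ 21; y = λ·(11 - 21) - 19 ≡ 18. → (21, 18)
9P: (21, 18) + (4, 15). λ = (15 - 18)/(4 - 21) ≡ 20/6 mod 23. 6⁻¹ ≡ 4 (mod 23), so λ ≡ 11.
  x = λ² - 21 - 4 = 121 - 25 ≡ 4; y = λ·(21 - 4) - 18 ≡ 8. → (4, 8)
10P: (4, 8) + (4, 15): same x and y₁ ≡ -y₂, so the sum is ∞.
10P = ∞, so the order is 10.

10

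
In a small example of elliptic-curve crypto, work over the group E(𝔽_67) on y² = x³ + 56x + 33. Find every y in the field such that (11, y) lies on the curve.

29, 38

x³ + 56x + 33 = 1980 ≡ 37 (mod 67).
Square roots of 37 mod 67: 29 and 38 (since 29² = 841 ≡ 37).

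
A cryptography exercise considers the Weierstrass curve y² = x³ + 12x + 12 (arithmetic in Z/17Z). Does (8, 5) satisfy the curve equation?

yes

y² = 5² ≡ 8; x³ + 12x + 12 = 620 ≡ 8 (mod 17). 8 = 8.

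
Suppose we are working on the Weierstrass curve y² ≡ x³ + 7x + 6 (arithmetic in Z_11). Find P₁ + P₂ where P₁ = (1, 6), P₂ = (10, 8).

(1, 6) + (10, 8). λ = (8 - 6)/(10 - 1) ≡ 2/9 mod 11. 9⁻¹ ≡ 5 (mod 11) since 9·5 = 45 ≡ 1, so λ ≡ 10.
  x = λ² - 1 - 10 = 100 - 11 ≡ 1; y = λ·(1 - 1) - 6 ≡ 5. → (1, 5)

(1, 5)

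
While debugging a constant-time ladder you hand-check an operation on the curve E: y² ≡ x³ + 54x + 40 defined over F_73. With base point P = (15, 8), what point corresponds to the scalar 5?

Repeated addition: build up to 5P.
2P: tangent at (15, 8): λ = (3·15² + 54)/(2·8) ≡ 72/16. 16⁻¹ ≡ 32 (mod 73) since 16·32 = 512 ≡ 1, so λ ≡ 72·32 ≡ 41.
  x = λ² - 15 - 15 = 1681 - 30 ≡ 45; y = λ·(15 - 45) - 8 ≡ 3. → (45, 3)
3P: (45, 3) + (15, 8). λ = (8 - 3)/(15 - 45) ≡ 5/43 mod 73. 43⁻¹ ≡ 17 (mod 73), so λ ≡ 12.
  x = λ² - 45 - 15 = 144 - 60 ≡ 11; y = λ·(45 - 11) - 3 ≡ 40. → (11, 40)
4P: (11, 40) + (15, 8). λ = (8 - 40)/(15 - 11) ≡ 41/4 mod 73. 4⁻¹ ≡ 55 (mod 73) since 4·55 = 220 ≡ 1, so λ ≡ 65.
  x = λ² - 11 - 15 = 4225 - 26 ≡ 38; y = λ·(11 - 38) - 40 ≡ 30. → (38, 30)
5P: (38, 30) + (15, 8). λ = (8 - 30)/(15 - 38) ≡ 51/50 mod 73. 50⁻¹ ≡ 19 (mod 73) since 50·19 = 950 ≡ 1, so λ ≡ 20.
  x = λ² - 38 - 15 = 400 - 53 ≡ 55; y = λ·(38 - 55) - 30 ≡ 68. → (55, 68)

(55, 68)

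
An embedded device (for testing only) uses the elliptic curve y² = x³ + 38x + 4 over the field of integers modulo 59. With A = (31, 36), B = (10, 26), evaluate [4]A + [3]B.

(10, 33)

First 4A:
Repeated addition: build up to 4A.
2A: tangent at (31, 36): λ = (3·31² + 38)/(2·36) ≡ 30/13. 13⁻¹ ≡ 50 (mod 59), so λ ≡ 30·50 ≡ 25.
  x = λ² - 31 - 31 = 625 - 62 ≡ 32; y = λ·(31 - 32) - 36 ≡ 57. → (32, 57)
3A: (32, 57) + (31, 36). λ = (36 - 57)/(31 - 32) ≡ 38/58 mod 59. 58⁻¹ ≡ 58 (mod 59), so λ ≡ 21.
  x = λ² - 32 - 31 = 441 - 63 ≡ 24; y = λ·(32 - 24) - 57 ≡ 52. → (24, 52)
4A: (24, 52) + (31, 36). λ = (36 - 52)/(31 - 24) ≡ 43/7 mod 59. 7⁻¹ ≡ 17 (mod 59), so λ ≡ 23.
  x = λ² - 24 - 31 = 529 - 55 ≡ 2; y = λ·(24 - 2) - 52 ≡ 41. → (2, 41)
4A = (2, 41).
Next 3B:
Repeated addition: build up to 3B.
2B: tangent at (10, 26): λ = (3·10² + 38)/(2·26) ≡ 43/52. 52⁻¹ ≡ 42 (mod 59), so λ ≡ 43·42 ≡ 36.
  x = λ² - 10 - 10 = 1296 - 20 ≡ 37; y = λ·(10 - 37) - 26 ≡ 5. → (37, 5)
3B: (37, 5) + (10, 26). λ = (26 - 5)/(10 - 37) ≡ 21/32 mod 59. 32⁻¹ ≡ 24 (mod 59), so λ ≡ 32.
  x = λ² - 37 - 10 = 1024 - 47 ≡ 33; y = λ·(37 - 33) - 5 ≡ 5. → (33, 5)
3B = (33, 5).
Finally 4A + 3B:
(2, 41) + (33, 5). λ = (5 - 41)/(33 - 2) ≡ 23/31 mod 59. 31⁻¹ ≡ 40 (mod 59), so λ ≡ 35.
  x = λ² - 2 - 33 = 1225 - 35 ≡ 10; y = λ·(2 - 10) - 41 ≡ 33. → (10, 33)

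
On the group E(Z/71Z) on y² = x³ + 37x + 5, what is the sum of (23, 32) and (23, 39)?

The two points share x = 23 and their y-coordinates satisfy 32 + 39 ≡ 0 (mod 71), so they are inverses. Their sum is 𝒪.

O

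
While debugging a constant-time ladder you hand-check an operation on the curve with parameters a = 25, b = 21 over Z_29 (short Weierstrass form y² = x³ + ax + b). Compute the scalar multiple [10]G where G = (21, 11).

Repeated addition: build up to 10G.
2G: tangent at (21, 11): λ = (3·21² + 25)/(2·11) ≡ 14/22. 22⁻¹ ≡ 4 (mod 29) since 22·4 = 88 ≡ 1, so λ ≡ 14·4 ≡ 27.
  x = λ² - 21 - 21 = 729 - 42 ≡ 20; y = λ·(21 - 20) - 11 ≡ 16. → (20, 16)
3G: (20, 16) + (21, 11). λ = (11 - 16)/(21 - 20) ≡ 24/1 mod 29. 1⁻¹ ≡ 1 (mod 29), so λ ≡ 24.
  x = λ² - 20 - 21 = 576 - 41 ≡ 13; y = λ·(20 - 13) - 16 ≡ 7. → (13, 7)
4G: (13, 7) + (21, 11). λ = (11 - 7)/(21 - 13) ≡ 4/8 mod 29. 8⁻¹ ≡ 11 (mod 29) since 8·11 = 88 ≡ 1, so λ ≡ 15.
  x = λ² - 13 - 21 = 225 - 34 ≡ 17; y = λ·(13 - 17) - 7 ≡ 20. → (17, 20)
5G: (17, 20) + (21, 11). λ = (11 - 20)/(21 - 17) ≡ 20/4 mod 29. 4⁻¹ ≡ 22 (mod 29), so λ ≡ 5.
  x = λ² - 17 - 21 = 25 - 38 ≡ 16; y = λ·(17 - 16) - 20 ≡ 14. → (16, 14)
6G: (16, 14) + (21, 11). λ = (11 - 14)/(21 - 16) ≡ 26/5 mod 29. 5⁻¹ ≡ 6 (mod 29), so λ ≡ 11.
  x = λ² - 16 - 21 = 121 - 37 ≡ 26; y = λ·(16 - 26) - 14 ≡ 21. → (26, 21)
7G: (26, 21) + (21, 11). λ = (11 - 21)/(21 - 26) ≡ 19/24 mod 29. 24⁻¹ ≡ 23 (mod 29), so λ ≡ 2.
  x = λ² - 26 - 21 = 4 - 47 ≡ 15; y = λ·(26 - 15) - 21 ≡ 1. → (15, 1)
8G: (15, 1) + (21, 11). λ = (11 - 1)/(21 - 15) ≡ 10/6 mod 29. 6⁻¹ ≡ 5 (mod 29), so λ ≡ 21.
  x = λ² - 15 - 21 = 441 - 36 ≡ 28; y = λ·(15 - 28) - 1 ≡ 16. → (28, 16)
9G: (28, 16) + (21, 11). λ = (11 - 16)/(21 - 28) ≡ 24/22 mod 29. 22⁻¹ ≡ 4 (mod 29), so λ ≡ 9.
  x = λ² - 28 - 21 = 81 - 49 ≡ 3; y = λ·(28 - 3) - 16 ≡ 6. → (3, 6)
10G: (3, 6) + (21, 11). λ = (11 - 6)/(21 - 3) ≡ 5/18 mod 29. 18⁻¹ ≡ 21 (mod 29), so λ ≡ 18.
  x = λ² - 3 - 21 = 324 - 24 ≡ 10; y = λ·(3 - 10) - 6 ≡ 13. → (10, 13)

(10, 13)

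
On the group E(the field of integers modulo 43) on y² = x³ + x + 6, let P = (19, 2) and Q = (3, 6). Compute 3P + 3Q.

First 3P:
Repeated addition: build up to 3P.
2P: tangent at (19, 2): λ = (3·19² + 1)/(2·2) ≡ 9/4. 4⁻¹ ≡ 11 (mod 43), so λ ≡ 9·11 ≡ 13.
  x = λ² - 19 - 19 = 169 - 38 ≡ 2; y = λ·(19 - 2) - 2 ≡ 4. → (2, 4)
3P: (2, 4) + (19, 2). λ = (2 - 4)/(19 - 2) ≡ 41/17 mod 43. 17⁻¹ ≡ 38 (mod 43), so λ ≡ 10.
  x = λ² - 2 - 19 = 100 - 21 ≡ 36; y = λ·(2 - 36) - 4 ≡ 0. → (36, 0)
3P = (36, 0).
Next 3Q:
Repeated addition: build up to 3Q.
2Q: tangent at (3, 6): λ = (3·3² + 1)/(2·6) ≡ 28/12. 12⁻¹ ≡ 18 (mod 43) since 12·18 = 216 ≡ 1, so λ ≡ 28·18 ≡ 31.
  x = λ² - 3 - 3 = 961 - 6 ≡ 9; y = λ·(3 - 9) - 6 ≡ 23. → (9, 23)
3Q: (9, 23) + (3, 6). λ = (6 - 23)/(3 - 9) ≡ 26/37 mod 43. 37⁻¹ ≡ 7 (mod 43), so λ ≡ 10.
  x = λ² - 9 - 3 = 100 - 12 ≡ 2; y = λ·(9 - 2) - 23 ≡ 4. → (2, 4)
3Q = (2, 4).
Finally 3P + 3Q:
(36, 0) + (2, 4). λ = (4 - 0)/(2 - 36) ≡ 4/9 mod 43. 9⁻¹ ≡ 24 (mod 43), so λ ≡ 10.
  x = λ² - 36 - 2 = 100 - 38 ≡ 19; y = λ·(36 - 19) - 0 ≡ 41. → (19, 41)

(19, 41)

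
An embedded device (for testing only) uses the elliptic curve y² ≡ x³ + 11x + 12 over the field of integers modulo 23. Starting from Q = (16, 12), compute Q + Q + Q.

Repeated addition: build up to 3Q.
2Q: tangent at (16, 12): λ = (3·16² + 11)/(2·12) ≡ 20/1. 1⁻¹ ≡ 1 (mod 23), so λ ≡ 20·1 ≡ 20.
  x = λ² - 16 - 16 = 400 - 32 ≡ 0; y = λ·(16 - 0) - 12 ≡ 9. → (0, 9)
3Q: (0, 9) + (16, 12). λ = (12 - 9)/(16 - 0) ≡ 3/16 mod 23. 16⁻¹ ≡ 13 (mod 23) since 16·13 = 208 ≡ 1, so λ ≡ 16.
  x = λ² - 0 - 16 = 256 - 16 ≡ 10; y = λ·(0 - 10) - 9 ≡ 15. → (10, 15)

(10, 15)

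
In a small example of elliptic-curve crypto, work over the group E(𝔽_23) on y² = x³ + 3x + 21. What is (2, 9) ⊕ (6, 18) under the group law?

(2, 9) + (6, 18). λ = (18 - 9)/(6 - 2) ≡ 9/4 mod 23. 4⁻¹ ≡ 6 (mod 23), so λ ≡ 8.
  x = λ² - 2 - 6 = 64 - 8 ≡ 10; y = λ·(2 - 10) - 9 ≡ 19. → (10, 19)

(10, 19)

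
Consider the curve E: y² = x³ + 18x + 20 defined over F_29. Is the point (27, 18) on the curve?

yes

y² = 18² ≡ 5; x³ + 18x + 20 = 20189 ≡ 5 (mod 29). 5 = 5.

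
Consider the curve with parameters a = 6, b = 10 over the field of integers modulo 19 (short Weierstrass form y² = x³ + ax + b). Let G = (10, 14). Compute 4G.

Repeated addition: build up to 4G.
2G: tangent at (10, 14): λ = (3·10² + 6)/(2·14) ≡ 2/9. 9⁻¹ ≡ 17 (mod 19), so λ ≡ 2·17 ≡ 15.
  x = λ² - 10 - 10 = 225 - 20 ≡ 15; y = λ·(10 - 15) - 14 ≡ 6. → (15, 6)
3G: (15, 6) + (10, 14). λ = (14 - 6)/(10 - 15) ≡ 8/14 mod 19. 14⁻¹ ≡ 15 (mod 19) since 14·15 = 210 ≡ 1, so λ ≡ 6.
  x = λ² - 15 - 10 = 36 - 25 ≡ 11; y = λ·(15 - 11) - 6 ≡ 18. → (11, 18)
4G: (11, 18) + (10, 14). λ = (14 - 18)/(10 - 11) ≡ 15/18 mod 19. 18⁻¹ ≡ 18 (mod 19), so λ ≡ 4.
  x = λ² - 11 - 10 = 16 - 21 ≡ 14; y = λ·(11 - 14) - 18 ≡ 8. → (14, 8)

(14, 8)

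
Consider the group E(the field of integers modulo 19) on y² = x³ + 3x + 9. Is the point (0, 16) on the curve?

yes

y² = 16² ≡ 9; x³ + 3x + 9 = 9 ≡ 9 (mod 19). 9 = 9.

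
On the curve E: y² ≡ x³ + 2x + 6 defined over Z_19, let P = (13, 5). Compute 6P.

Double-and-add on 6 = (110)₂. Start with P = (13, 5) for the leading 1-bit.
double: tangent at (13, 5): λ = (3·13² + 2)/(2·5) ≡ 15/10. 10⁻¹ ≡ 2 (mod 19), so λ ≡ 15·2 ≡ 11.
  x = λ² - 13 - 13 = 121 - 26 ≡ 0; y = λ·(13 - 0) - 5 ≡ 5. → (0, 5)
add P: (0, 5) + (13, 5). λ = (5 - 5)/(13 - 0) ≡ 0/13 mod 19. 13⁻¹ ≡ 3 (mod 19), so λ ≡ 0.
  x = λ² - 0 - 13 = 0 - 13 ≡ 6; y = λ·(0 - 6) - 5 ≡ 14. → (6, 14)
double: tangent at (6, 14): λ = (3·6² + 2)/(2·14) ≡ 15/9. 9⁻¹ ≡ 17 (mod 19), so λ ≡ 15·17 ≡ 8.
  x = λ² - 6 - 6 = 64 - 12 ≡ 14; y = λ·(6 - 14) - 14 ≡ 17. → (14, 17)

(14, 17)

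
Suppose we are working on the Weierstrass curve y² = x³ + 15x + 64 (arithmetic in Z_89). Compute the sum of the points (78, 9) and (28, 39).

(51, 46)

(78, 9) + (28, 39). λ = (39 - 9)/(28 - 78) ≡ 30/39 mod 89. 39⁻¹ ≡ 16 (mod 89), so λ ≡ 35.
  x = λ² - 78 - 28 = 1225 - 106 ≡ 51; y = λ·(78 - 51) - 9 ≡ 46. → (51, 46)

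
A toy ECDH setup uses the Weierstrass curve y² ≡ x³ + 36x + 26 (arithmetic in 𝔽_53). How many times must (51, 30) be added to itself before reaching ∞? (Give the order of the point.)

2P: tangent at (51, 30): λ = (3·51² + 36)/(2·30) ≡ 48/7. 7⁻¹ ≡ 38 (mod 53), so λ ≡ 48·38 ≡ 22.
  x = λ² - 51 - 51 = 484 - 102 ≡ 11; y = λ·(51 - 11) - 30 ≡ 2. → (11, 2)
3P: (11, 2) + (51, 30). λ = (30 - 2)/(51 - 11) ≡ 28/40 mod 53. 40⁻¹ ≡ 4 (mod 53), so λ ≡ 6.
  x = λ² - 11 - 51 = 36 - 62 ≡ 27; y = λ·(11 - 27) - 2 ≡ 8. → (27, 8)
4P: (27, 8) + (51, 30). λ = (30 - 8)/(51 - 27) ≡ 22/24 mod 53. 24⁻¹ ≡ 42 (mod 53), so λ ≡ 23.
  x = λ² - 27 - 51 = 529 - 78 ≡ 27; y = λ·(27 - 27) - 8 ≡ 45. → (27, 45)
5P: (27, 45) + (51, 30). λ = (30 - 45)/(51 - 27) ≡ 38/24 mod 53. 24⁻¹ ≡ 42 (mod 53), so λ ≡ 6.
  x = λ² - 27 - 51 = 36 - 78 ≡ 11; y = λ·(27 - 11) - 45 ≡ 51. → (11, 51)
6P: (11, 51) + (51, 30). λ = (30 - 51)/(51 - 11) ≡ 32/40 mod 53. 40⁻¹ ≡ 4 (mod 53), so λ ≡ 22.
  x = λ² - 11 - 51 = 484 - 62 ≡ 51; y = λ·(11 - 51) - 51 ≡ 23. → (51, 23)
7P: (51, 23) + (51, 30): same x and y₁ ≡ -y₂, so the sum is ∞.
7P = ∞, so the order is 7.

7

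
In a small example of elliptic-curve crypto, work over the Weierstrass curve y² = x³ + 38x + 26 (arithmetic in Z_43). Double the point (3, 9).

tangent at (3, 9): λ = (3·3² + 38)/(2·9) ≡ 22/18. 18⁻¹ ≡ 12 (mod 43), so λ ≡ 22·12 ≡ 6.
  x = λ² - 3 - 3 = 36 - 6 ≡ 30; y = λ·(3 - 30) - 9 ≡ 1. → (30, 1)

(30, 1)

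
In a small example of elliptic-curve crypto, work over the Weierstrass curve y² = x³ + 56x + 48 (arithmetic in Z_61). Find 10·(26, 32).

Write G = (26, 32).
Double-and-add on 10 = (1010)₂. Start with G = (26, 32) for the leading 1-bit.
double: tangent at (26, 32): λ = (3·26² + 56)/(2·32) ≡ 10/3. 3⁻¹ ≡ 41 (mod 61) since 3·41 = 123 ≡ 1, so λ ≡ 10·41 ≡ 44.
  x = λ² - 26 - 26 = 1936 - 52 ≡ 54; y = λ·(26 - 54) - 32 ≡ 17. → (54, 17)
double: tangent at (54, 17): λ = (3·54² + 56)/(2·17) ≡ 20/34. 34⁻¹ ≡ 9 (mod 61) since 34·9 = 306 ≡ 1, so λ ≡ 20·9 ≡ 58.
  x = λ² - 54 - 54 = 3364 - 108 ≡ 23; y = λ·(54 - 23) - 17 ≡ 12. → (23, 12)
add G: (23, 12) + (26, 32). λ = (32 - 12)/(26 - 23) ≡ 20/3 mod 61. 3⁻¹ ≡ 41 (mod 61), so λ ≡ 27.
  x = λ² - 23 - 26 = 729 - 49 ≡ 9; y = λ·(23 - 9) - 12 ≡ 0. → (9, 0)
double: (9, 0) + (9, 0): same x and y₁ ≡ -y₂, so the sum is ∞.

O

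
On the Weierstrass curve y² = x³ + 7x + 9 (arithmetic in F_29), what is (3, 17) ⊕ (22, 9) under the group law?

(3, 17) + (22, 9). λ = (9 - 17)/(22 - 3) ≡ 21/19 mod 29. 19⁻¹ ≡ 26 (mod 29) since 19·26 = 494 ≡ 1, so λ ≡ 24.
  x = λ² - 3 - 22 = 576 - 25 ≡ 0; y = λ·(3 - 0) - 17 ≡ 26. → (0, 26)

(0, 26)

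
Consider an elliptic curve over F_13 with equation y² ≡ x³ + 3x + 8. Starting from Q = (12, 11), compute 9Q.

O

Double-and-add on 9 = (1001)₂. Start with Q = (12, 11) for the leading 1-bit.
double: tangent at (12, 11): λ = (3·12² + 3)/(2·11) ≡ 6/9. 9⁻¹ ≡ 3 (mod 13), so λ ≡ 6·3 ≡ 5.
  x = λ² - 12 - 12 = 25 - 24 ≡ 1; y = λ·(12 - 1) - 11 ≡ 5. → (1, 5)
double: tangent at (1, 5): λ = (3·1² + 3)/(2·5) ≡ 6/10. 10⁻¹ ≡ 4 (mod 13), so λ ≡ 6·4 ≡ 11.
  x = λ² - 1 - 1 = 121 - 2 ≡ 2; y = λ·(1 - 2) - 5 ≡ 10. → (2, 10)
double: tangent at (2, 10): λ = (3·2² + 3)/(2·10) ≡ 2/7. 7⁻¹ ≡ 2 (mod 13) since 7·2 = 14 ≡ 1, so λ ≡ 2·2 ≡ 4.
  x = λ² - 2 - 2 = 16 - 4 ≡ 12; y = λ·(2 - 12) - 10 ≡ 2. → (12, 2)
add Q: (12, 2) + (12, 11): same x and y₁ ≡ -y₂, so the sum is the point at infinity.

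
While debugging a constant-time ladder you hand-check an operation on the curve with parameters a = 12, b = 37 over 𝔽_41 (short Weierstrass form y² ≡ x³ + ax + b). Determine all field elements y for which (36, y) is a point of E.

4, 37

x³ + 12x + 37 = 47125 ≡ 16 (mod 41).
Square roots of 16 mod 41: 4 and 37 (since 4² = 16 ≡ 16).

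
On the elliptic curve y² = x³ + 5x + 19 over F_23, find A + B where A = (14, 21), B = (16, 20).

(14, 21) + (16, 20). λ = (20 - 21)/(16 - 14) ≡ 22/2 mod 23. 2⁻¹ ≡ 12 (mod 23), so λ ≡ 11.
  x = λ² - 14 - 16 = 121 - 30 ≡ 22; y = λ·(14 - 22) - 21 ≡ 6. → (22, 6)

(22, 6)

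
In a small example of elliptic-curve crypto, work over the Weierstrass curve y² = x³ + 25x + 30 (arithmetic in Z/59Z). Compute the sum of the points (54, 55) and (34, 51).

(56, 39)

(54, 55) + (34, 51). λ = (51 - 55)/(34 - 54) ≡ 55/39 mod 59. 39⁻¹ ≡ 56 (mod 59) since 39·56 = 2184 ≡ 1, so λ ≡ 12.
  x = λ² - 54 - 34 = 144 - 88 ≡ 56; y = λ·(54 - 56) - 55 ≡ 39. → (56, 39)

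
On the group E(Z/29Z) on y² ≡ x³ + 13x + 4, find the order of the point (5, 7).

4

2P: tangent at (5, 7): λ = (3·5² + 13)/(2·7) ≡ 1/14. 14⁻¹ ≡ 27 (mod 29), so λ ≡ 1·27 ≡ 27.
  x = λ² - 5 - 5 = 729 - 10 ≡ 23; y = λ·(5 - 23) - 7 ≡ 0. → (23, 0)
3P: (23, 0) + (5, 7). λ = (7 - 0)/(5 - 23) ≡ 7/11 mod 29. 11⁻¹ ≡ 8 (mod 29), so λ ≡ 27.
  x = λ² - 23 - 5 = 729 - 28 ≡ 5; y = λ·(23 - 5) - 0 ≡ 22. → (5, 22)
4P: (5, 22) + (5, 7): same x and y₁ ≡ -y₂, so the sum is O.
4P = O, so the order is 4.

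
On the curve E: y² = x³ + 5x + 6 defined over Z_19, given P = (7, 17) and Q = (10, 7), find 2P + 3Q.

First 2P:
Repeated addition: build up to 2P.
2P: tangent at (7, 17): λ = (3·7² + 5)/(2·17) ≡ 0/15. 15⁻¹ ≡ 14 (mod 19), so λ ≡ 0·14 ≡ 0.
  x = λ² - 7 - 7 = 0 - 14 ≡ 5; y = λ·(7 - 5) - 17 ≡ 2. → (5, 2)
2P = (5, 2).
Next 3Q:
Repeated addition: build up to 3Q.
2Q: tangent at (10, 7): λ = (3·10² + 5)/(2·7) ≡ 1/14. 14⁻¹ ≡ 15 (mod 19), so λ ≡ 1·15 ≡ 15.
  x = λ² - 10 - 10 = 225 - 20 ≡ 15; y = λ·(10 - 15) - 7 ≡ 13. → (15, 13)
3Q: (15, 13) + (10, 7). λ = (7 - 13)/(10 - 15) ≡ 13/14 mod 19. 14⁻¹ ≡ 15 (mod 19) since 14·15 = 210 ≡ 1, so λ ≡ 5.
  x = λ² - 15 - 10 = 25 - 25 ≡ 0; y = λ·(15 - 0) - 13 ≡ 5. → (0, 5)
3Q = (0, 5).
Finally 2P + 3Q:
(5, 2) + (0, 5). λ = (5 - 2)/(0 - 5) ≡ 3/14 mod 19. 14⁻¹ ≡ 15 (mod 19) since 14·15 = 210 ≡ 1, so λ ≡ 7.
  x = λ² - 5 - 0 = 49 - 5 ≡ 6; y = λ·(5 - 6) - 2 ≡ 10. → (6, 10)

(6, 10)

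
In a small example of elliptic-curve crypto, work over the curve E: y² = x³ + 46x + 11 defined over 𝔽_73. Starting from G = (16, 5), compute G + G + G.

(17, 42)

Repeated addition: build up to 3G.
2G: tangent at (16, 5): λ = (3·16² + 46)/(2·5) ≡ 11/10. 10⁻¹ ≡ 22 (mod 73) since 10·22 = 220 ≡ 1, so λ ≡ 11·22 ≡ 23.
  x = λ² - 16 - 16 = 529 - 32 ≡ 59; y = λ·(16 - 59) - 5 ≡ 28. → (59, 28)
3G: (59, 28) + (16, 5). λ = (5 - 28)/(16 - 59) ≡ 50/30 mod 73. 30⁻¹ ≡ 56 (mod 73) since 30·56 = 1680 ≡ 1, so λ ≡ 26.
  x = λ² - 59 - 16 = 676 - 75 ≡ 17; y = λ·(59 - 17) - 28 ≡ 42. → (17, 42)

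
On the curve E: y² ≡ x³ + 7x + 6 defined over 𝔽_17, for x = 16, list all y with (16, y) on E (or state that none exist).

x³ + 7x + 6 = 4214 ≡ 15 (mod 17).
Square roots of 15 mod 17: 7 and 10 (since 7² = 49 ≡ 15).

7, 10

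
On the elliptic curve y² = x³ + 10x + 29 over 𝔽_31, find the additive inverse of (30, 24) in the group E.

(30, 7)

-(30, 24) = (30, -24 mod 31) = (30, 7).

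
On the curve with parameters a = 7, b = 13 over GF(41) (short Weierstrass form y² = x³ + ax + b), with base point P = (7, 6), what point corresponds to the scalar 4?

(22, 14)

Double-and-add on 4 = (100)₂. Start with P = (7, 6) for the leading 1-bit.
double: tangent at (7, 6): λ = (3·7² + 7)/(2·6) ≡ 31/12. 12⁻¹ ≡ 24 (mod 41), so λ ≡ 31·24 ≡ 6.
  x = λ² - 7 - 7 = 36 - 14 ≡ 22; y = λ·(7 - 22) - 6 ≡ 27. → (22, 27)
double: tangent at (22, 27): λ = (3·22² + 7)/(2·27) ≡ 24/13. 13⁻¹ ≡ 19 (mod 41), so λ ≡ 24·19 ≡ 5.
  x = λ² - 22 - 22 = 25 - 44 ≡ 22; y = λ·(22 - 22) - 27 ≡ 14. → (22, 14)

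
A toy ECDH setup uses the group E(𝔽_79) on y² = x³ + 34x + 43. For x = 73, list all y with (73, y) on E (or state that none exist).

x³ + 34x + 43 = 391542 ≡ 18 (mod 79).
Square roots of 18 mod 79: 27 and 52 (since 27² = 729 ≡ 18).

27, 52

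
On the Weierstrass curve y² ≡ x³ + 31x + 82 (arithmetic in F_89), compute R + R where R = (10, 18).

(37, 23)

tangent at (10, 18): λ = (3·10² + 31)/(2·18) ≡ 64/36. 36⁻¹ ≡ 47 (mod 89), so λ ≡ 64·47 ≡ 71.
  x = λ² - 10 - 10 = 5041 - 20 ≡ 37; y = λ·(10 - 37) - 18 ≡ 23. → (37, 23)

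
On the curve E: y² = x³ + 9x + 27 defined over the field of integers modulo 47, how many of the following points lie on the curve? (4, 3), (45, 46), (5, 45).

1

(4, 3): 3² ≡ 9, rhs ≡ 33 → off.
(45, 46): 46² ≡ 1, rhs ≡ 1 → on.
(5, 45): 45² ≡ 4, rhs ≡ 9 → off.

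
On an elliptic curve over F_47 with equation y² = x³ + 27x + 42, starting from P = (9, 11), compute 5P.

(36, 24)

Double-and-add on 5 = (101)₂. Start with P = (9, 11) for the leading 1-bit.
double: tangent at (9, 11): λ = (3·9² + 27)/(2·11) ≡ 35/22. 22⁻¹ ≡ 15 (mod 47), so λ ≡ 35·15 ≡ 8.
  x = λ² - 9 - 9 = 64 - 18 ≡ 46; y = λ·(9 - 46) - 11 ≡ 22. → (46, 22)
double: tangent at (46, 22): λ = (3·46² + 27)/(2·22) ≡ 30/44. 44⁻¹ ≡ 31 (mod 47) since 44·31 = 1364 ≡ 1, so λ ≡ 30·31 ≡ 37.
  x = λ² - 46 - 46 = 1369 - 92 ≡ 8; y = λ·(46 - 8) - 22 ≡ 21. → (8, 21)
add P: (8, 21) + (9, 11). λ = (11 - 21)/(9 - 8) ≡ 37/1 mod 47. 1⁻¹ ≡ 1 (mod 47) since 1·1 = 1 ≡ 1, so λ ≡ 37.
  x = λ² - 8 - 9 = 1369 - 17 ≡ 36; y = λ·(8 - 36) - 21 ≡ 24. → (36, 24)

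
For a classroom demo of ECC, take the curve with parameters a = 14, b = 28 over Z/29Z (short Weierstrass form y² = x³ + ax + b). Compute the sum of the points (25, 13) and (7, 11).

(21, 10)

(25, 13) + (7, 11). λ = (11 - 13)/(7 - 25) ≡ 27/11 mod 29. 11⁻¹ ≡ 8 (mod 29), so λ ≡ 13.
  x = λ² - 25 - 7 = 169 - 32 ≡ 21; y = λ·(25 - 21) - 13 ≡ 10. → (21, 10)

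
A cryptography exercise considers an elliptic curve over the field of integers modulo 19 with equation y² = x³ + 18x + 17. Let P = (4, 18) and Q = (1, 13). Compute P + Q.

(4, 18) + (1, 13). λ = (13 - 18)/(1 - 4) ≡ 14/16 mod 19. 16⁻¹ ≡ 6 (mod 19), so λ ≡ 8.
  x = λ² - 4 - 1 = 64 - 5 ≡ 2; y = λ·(4 - 2) - 18 ≡ 17. → (2, 17)

(2, 17)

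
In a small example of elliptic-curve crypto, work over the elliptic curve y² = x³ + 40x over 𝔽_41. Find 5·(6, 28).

(34, 19)

Write G = (6, 28).
Double-and-add on 5 = (101)₂. Start with G = (6, 28) for the leading 1-bit.
double: tangent at (6, 28): λ = (3·6² + 40)/(2·28) ≡ 25/15. 15⁻¹ ≡ 11 (mod 41), so λ ≡ 25·11 ≡ 29.
  x = λ² - 6 - 6 = 841 - 12 ≡ 9; y = λ·(6 - 9) - 28 ≡ 8. → (9, 8)
double: tangent at (9, 8): λ = (3·9² + 40)/(2·8) ≡ 37/16. 16⁻¹ ≡ 18 (mod 41) since 16·18 = 288 ≡ 1, so λ ≡ 37·18 ≡ 10.
  x = λ² - 9 - 9 = 100 - 18 ≡ 0; y = λ·(9 - 0) - 8 ≡ 0. → (0, 0)
add G: (0, 0) + (6, 28). λ = (28 - 0)/(6 - 0) ≡ 28/6 mod 41. 6⁻¹ ≡ 7 (mod 41) since 6·7 = 42 ≡ 1, so λ ≡ 32.
  x = λ² - 0 - 6 = 1024 - 6 ≡ 34; y = λ·(0 - 34) - 0 ≡ 19. → (34, 19)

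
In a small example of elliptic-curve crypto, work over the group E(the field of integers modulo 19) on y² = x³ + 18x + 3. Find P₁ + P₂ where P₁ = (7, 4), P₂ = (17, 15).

(7, 4) + (17, 15). λ = (15 - 4)/(17 - 7) ≡ 11/10 mod 19. 10⁻¹ ≡ 2 (mod 19), so λ ≡ 3.
  x = λ² - 7 - 17 = 9 - 24 ≡ 4; y = λ·(7 - 4) - 4 ≡ 5. → (4, 5)

(4, 5)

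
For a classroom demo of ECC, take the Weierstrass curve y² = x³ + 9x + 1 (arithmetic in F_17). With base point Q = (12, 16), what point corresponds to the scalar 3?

Repeated addition: build up to 3Q.
2Q: tangent at (12, 16): λ = (3·12² + 9)/(2·16) ≡ 16/15. 15⁻¹ ≡ 8 (mod 17) since 15·8 = 120 ≡ 1, so λ ≡ 16·8 ≡ 9.
  x = λ² - 12 - 12 = 81 - 24 ≡ 6; y = λ·(12 - 6) - 16 ≡ 4. → (6, 4)
3Q: (6, 4) + (12, 16). λ = (16 - 4)/(12 - 6) ≡ 12/6 mod 17. 6⁻¹ ≡ 3 (mod 17), so λ ≡ 2.
  x = λ² - 6 - 12 = 4 - 18 ≡ 3; y = λ·(6 - 3) - 4 ≡ 2. → (3, 2)

(3, 2)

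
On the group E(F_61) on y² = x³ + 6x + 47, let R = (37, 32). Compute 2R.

(35, 26)

tangent at (37, 32): λ = (3·37² + 6)/(2·32) ≡ 26/3. 3⁻¹ ≡ 41 (mod 61), so λ ≡ 26·41 ≡ 29.
  x = λ² - 37 - 37 = 841 - 74 ≡ 35; y = λ·(37 - 35) - 32 ≡ 26. → (35, 26)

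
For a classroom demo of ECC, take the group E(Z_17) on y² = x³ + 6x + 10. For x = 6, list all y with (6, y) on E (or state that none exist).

x³ + 6x + 10 = 262 ≡ 7 (mod 17).
7 is a non-residue mod 17; no y exists.

none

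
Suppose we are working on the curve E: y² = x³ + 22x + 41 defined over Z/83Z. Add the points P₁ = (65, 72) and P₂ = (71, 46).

(65, 72) + (71, 46). λ = (46 - 72)/(71 - 65) ≡ 57/6 mod 83. 6⁻¹ ≡ 14 (mod 83), so λ ≡ 51.
  x = λ² - 65 - 71 = 2601 - 136 ≡ 58; y = λ·(65 - 58) - 72 ≡ 36. → (58, 36)

(58, 36)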